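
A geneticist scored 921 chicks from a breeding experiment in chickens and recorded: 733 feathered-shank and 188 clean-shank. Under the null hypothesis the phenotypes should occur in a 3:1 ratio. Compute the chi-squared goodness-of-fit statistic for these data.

The 3:1 ratio has 4 parts, so with N = 921 the expected counts are:
  feathered-shank: 921 × 3/4 = 690.75
  clean-shank: 921 × 1/4 = 230.25
χ² = Σ (O − E)² / E
  feathered-shank: (733 − 690.75)² / 690.75 = 2.5842
  clean-shank: (188 − 230.25)² / 230.25 = 7.7527
χ² = 2.5842 + 7.7527 = 10.3369 ≈ 10.337

10.337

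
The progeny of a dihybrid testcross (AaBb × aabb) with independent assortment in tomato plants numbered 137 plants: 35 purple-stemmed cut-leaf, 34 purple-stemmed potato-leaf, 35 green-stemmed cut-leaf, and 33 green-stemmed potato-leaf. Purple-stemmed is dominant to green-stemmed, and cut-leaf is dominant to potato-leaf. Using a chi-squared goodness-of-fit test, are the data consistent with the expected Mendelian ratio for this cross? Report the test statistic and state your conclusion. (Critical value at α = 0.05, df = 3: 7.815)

A dihybrid testcross with independent assortment gives a 1:1:1:1 ratio.
Expected counts for N = 137 under a 1:1:1:1 ratio (total parts = 4):
  purple-stemmed cut-leaf: 137 × 1/4 = 34.25
  purple-stemmed potato-leaf: 137 × 1/4 = 34.25
  green-stemmed cut-leaf: 137 × 1/4 = 34.25
  green-stemmed potato-leaf: 137 × 1/4 = 34.25
χ² = Σ (O − E)² / E
  purple-stemmed cut-leaf: (35 − 34.25)² / 34.25 = 0.0164
  purple-stemmed potato-leaf: (34 − 34.25)² / 34.25 = 0.0018
  green-stemmed cut-leaf: (35 − 34.25)² / 34.25 = 0.0164
  green-stemmed potato-leaf: (33 − 34.25)² / 34.25 = 0.0456
χ² = 0.0164 + 0.0018 + 0.0164 + 0.0456 = 0.0802 ≈ 0.080
Degrees of freedom = 4 − 1 = 3; critical value at α = 0.05 is 7.815.
Since 0.080 < 7.815, we fail to reject the null hypothesis — the data are consistent with the 1:1:1:1 ratio.

0.080; consistent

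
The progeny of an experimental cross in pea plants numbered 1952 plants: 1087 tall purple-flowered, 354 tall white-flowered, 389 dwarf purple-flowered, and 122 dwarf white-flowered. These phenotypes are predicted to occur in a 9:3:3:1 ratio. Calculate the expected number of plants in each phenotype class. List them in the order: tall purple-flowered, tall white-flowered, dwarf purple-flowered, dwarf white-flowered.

1098, 366, 366, 122

Expected counts for N = 1952 under a 9:3:3:1 ratio (total parts = 16):
  tall purple-flowered: 1952 × 9/16 = 1098
  tall white-flowered: 1952 × 3/16 = 366
  dwarf purple-flowered: 1952 × 3/16 = 366
  dwarf white-flowered: 1952 × 1/16 = 122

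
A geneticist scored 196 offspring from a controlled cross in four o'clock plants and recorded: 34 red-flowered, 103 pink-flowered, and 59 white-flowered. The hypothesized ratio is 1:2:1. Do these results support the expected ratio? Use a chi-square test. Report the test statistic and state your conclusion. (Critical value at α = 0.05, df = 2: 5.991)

6.888; not consistent

Total ratio parts = 4. Expected numbers out of 196:
  red-flowered: 196 × 1/4 = 49
  pink-flowered: 196 × 2/4 = 98
  white-flowered: 196 × 1/4 = 49
χ² = Σ (O − E)² / E
  red-flowered: (34 − 49)² / 49 = 4.5918
  pink-flowered: (103 − 98)² / 98 = 0.2551
  white-flowered: (59 − 49)² / 49 = 2.0408
χ² = 4.5918 + 0.2551 + 2.0408 = 6.8877 ≈ 6.888
Degrees of freedom = 3 − 1 = 2; critical value at α = 0.05 is 5.991.
Since 6.888 > 5.991, we reject the null hypothesis — the data do not fit the 1:2:1 ratio.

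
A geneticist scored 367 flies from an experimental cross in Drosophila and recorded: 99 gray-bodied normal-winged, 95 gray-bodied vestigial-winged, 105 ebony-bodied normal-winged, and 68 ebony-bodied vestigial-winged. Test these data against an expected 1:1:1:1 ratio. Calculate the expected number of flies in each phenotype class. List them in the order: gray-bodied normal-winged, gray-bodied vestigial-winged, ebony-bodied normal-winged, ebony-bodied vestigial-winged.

Expected counts for N = 367 under a 1:1:1:1 ratio (total parts = 4):
  gray-bodied normal-winged: 367 × 1/4 = 91.75
  gray-bodied vestigial-winged: 367 × 1/4 = 91.75
  ebony-bodied normal-winged: 367 × 1/4 = 91.75
  ebony-bodied vestigial-winged: 367 × 1/4 = 91.75

91.75, 91.75, 91.75, 91.75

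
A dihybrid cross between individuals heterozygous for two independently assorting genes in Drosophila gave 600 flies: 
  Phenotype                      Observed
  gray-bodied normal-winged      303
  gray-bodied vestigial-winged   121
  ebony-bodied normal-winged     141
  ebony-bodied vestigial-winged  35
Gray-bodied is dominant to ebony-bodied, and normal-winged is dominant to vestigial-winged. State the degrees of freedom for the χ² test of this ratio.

3

A dihybrid F₂ with independent assortment and complete dominance at both loci gives a 9:3:3:1 phenotypic ratio.
A goodness-of-fit test with 4 phenotype classes has df = 4 − 1 = 3.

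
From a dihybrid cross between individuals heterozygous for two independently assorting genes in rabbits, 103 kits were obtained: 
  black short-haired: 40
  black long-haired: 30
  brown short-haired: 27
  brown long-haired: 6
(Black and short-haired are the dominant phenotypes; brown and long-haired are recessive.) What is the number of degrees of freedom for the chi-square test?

3

A dihybrid F₂ with independent assortment and complete dominance at both loci gives a 9:3:3:1 phenotypic ratio.
A goodness-of-fit test with 4 phenotype classes has df = 4 − 1 = 3.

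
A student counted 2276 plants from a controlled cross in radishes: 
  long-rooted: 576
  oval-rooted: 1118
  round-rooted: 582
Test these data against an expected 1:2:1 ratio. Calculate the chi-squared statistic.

Total ratio parts = 4. Expected numbers out of 2276:
  long-rooted: 2276 × 1/4 = 569
  oval-rooted: 2276 × 2/4 = 1138
  round-rooted: 2276 × 1/4 = 569
χ² = Σ (O − E)² / E
  long-rooted: (576 − 569)² / 569 = 0.0861
  oval-rooted: (1118 − 1138)² / 1138 = 0.3515
  round-rooted: (582 − 569)² / 569 = 0.2970
χ² = 0.0861 + 0.3515 + 0.2970 = 0.7346 ≈ 0.735

0.735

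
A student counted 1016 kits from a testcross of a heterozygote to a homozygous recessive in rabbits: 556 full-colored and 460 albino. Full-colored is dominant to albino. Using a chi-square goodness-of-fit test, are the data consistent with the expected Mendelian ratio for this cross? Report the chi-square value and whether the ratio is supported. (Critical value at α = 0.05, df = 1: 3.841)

9.071; not consistent

A testcross of a heterozygote (Aa × aa) gives a 1:1 phenotypic ratio.
Expected counts for N = 1016 under a 1:1 ratio (total parts = 2):
  full-colored: 1016 × 1/2 = 508
  albino: 1016 × 1/2 = 508
χ² = Σ (O − E)² / E
  full-colored: (556 − 508)² / 508 = 4.5354
  albino: (460 − 508)² / 508 = 4.5354
χ² = 4.5354 + 4.5354 = 9.0708 ≈ 9.071
Degrees of freedom = 2 − 1 = 1; critical value at α = 0.05 is 3.841.
Since 9.071 > 3.841, we reject the null hypothesis — the data do not fit the 1:1 ratio.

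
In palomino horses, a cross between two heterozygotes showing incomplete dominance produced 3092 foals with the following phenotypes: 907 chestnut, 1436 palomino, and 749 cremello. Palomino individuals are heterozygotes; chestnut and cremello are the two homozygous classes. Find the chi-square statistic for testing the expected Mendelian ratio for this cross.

With incomplete dominance, a heterozygote × heterozygote cross gives a 1:2:1 phenotypic ratio.
Under the 1:2:1 hypothesis (Σ ratio = 4, N = 3092):
  chestnut: 3092 × 1/4 = 773
  palomino: 3092 × 2/4 = 1546
  cremello: 3092 × 1/4 = 773
χ² = Σ (O − E)² / E
  chestnut: (907 − 773)² / 773 = 23.2290
  palomino: (1436 − 1546)² / 1546 = 7.8266
  cremello: (749 − 773)² / 773 = 0.7451
χ² = 23.2290 + 7.8266 + 0.7451 = 31.8007 ≈ 31.801

31.801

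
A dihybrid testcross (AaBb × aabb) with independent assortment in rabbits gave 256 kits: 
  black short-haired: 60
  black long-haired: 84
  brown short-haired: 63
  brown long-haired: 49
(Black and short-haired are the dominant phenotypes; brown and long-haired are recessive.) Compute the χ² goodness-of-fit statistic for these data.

10.031

A dihybrid testcross with independent assortment gives a 1:1:1:1 ratio.
Total ratio parts = 4. Expected numbers out of 256:
  black short-haired: 256 × 1/4 = 64
  black long-haired: 256 × 1/4 = 64
  brown short-haired: 256 × 1/4 = 64
  brown long-haired: 256 × 1/4 = 64
χ² = Σ (O − E)² / E
  black short-haired: (60 − 64)² / 64 = 0.2500
  black long-haired: (84 − 64)² / 64 = 6.2500
  brown short-haired: (63 − 64)² / 64 = 0.0156
  brown long-haired: (49 − 64)² / 64 = 3.5156
χ² = 0.2500 + 6.2500 + 0.0156 + 3.5156 = 10.0312 ≈ 10.031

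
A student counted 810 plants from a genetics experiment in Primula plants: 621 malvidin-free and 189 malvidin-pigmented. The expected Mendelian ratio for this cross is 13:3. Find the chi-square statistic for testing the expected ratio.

11.169

Expected counts for N = 810 under a 13:3 ratio (total parts = 16):
  malvidin-free: 810 × 13/16 = 658.125
  malvidin-pigmented: 810 × 3/16 = 151.875
χ² = Σ (O − E)² / E
  malvidin-free: (621 − 658.125)² / 658.125 = 2.0942
  malvidin-pigmented: (189 − 151.875)² / 151.875 = 9.0750
χ² = 2.0942 + 9.0750 = 11.1692 ≈ 11.169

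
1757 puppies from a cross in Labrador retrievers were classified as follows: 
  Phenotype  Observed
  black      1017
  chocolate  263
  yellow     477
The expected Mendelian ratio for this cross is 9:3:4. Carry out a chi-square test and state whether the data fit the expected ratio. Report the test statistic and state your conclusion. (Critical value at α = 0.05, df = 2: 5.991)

17.475; not consistent

Expected counts for N = 1757 under a 9:3:4 ratio (total parts = 16):
  black: 1757 × 9/16 = 988.3125
  chocolate: 1757 × 3/16 = 329.4375
  yellow: 1757 × 4/16 = 439.25
χ² = Σ (O − E)² / E
  black: (1017 − 988.3125)² / 988.3125 = 0.8327
  chocolate: (263 − 329.4375)² / 329.4375 = 13.3984
  yellow: (477 − 439.25)² / 439.25 = 3.2443
χ² = 0.8327 + 13.3984 + 3.2443 = 17.4754 ≈ 17.475
Degrees of freedom = 3 − 1 = 2; critical value at α = 0.05 is 5.991.
Since 17.475 > 5.991, we reject the null hypothesis — the data do not fit the 9:3:4 ratio.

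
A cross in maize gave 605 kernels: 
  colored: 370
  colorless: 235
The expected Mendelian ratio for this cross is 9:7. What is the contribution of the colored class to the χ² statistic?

2.590

Total ratio parts = 16. Expected numbers out of 605:
  colored: 605 × 9/16 = 340.3125
  colorless: 605 × 7/16 = 264.6875
Contribution of colored: (370 − 340.3125)² / 340.3125 = 2.5898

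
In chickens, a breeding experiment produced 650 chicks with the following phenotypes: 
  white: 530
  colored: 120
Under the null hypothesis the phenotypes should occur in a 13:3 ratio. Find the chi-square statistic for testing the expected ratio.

The 13:3 ratio has 16 parts, so with N = 650 the expected counts are:
  white: 650 × 13/16 = 528.125
  colored: 650 × 3/16 = 121.875
χ² = Σ (O − E)² / E
  white: (530 − 528.125)² / 528.125 = 0.0067
  colored: (120 − 121.875)² / 121.875 = 0.0288
χ² = 0.0067 + 0.0288 = 0.0355 ≈ 0.036

0.036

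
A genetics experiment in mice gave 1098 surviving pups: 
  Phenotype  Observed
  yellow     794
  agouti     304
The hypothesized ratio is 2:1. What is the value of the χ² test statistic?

Under the 2:1 hypothesis (Σ ratio = 3, N = 1098):
  yellow: 1098 × 2/3 = 732
  agouti: 1098 × 1/3 = 366
χ² = Σ (O − E)² / E
  yellow: (794 − 732)² / 732 = 5.2514
  agouti: (304 − 366)² / 366 = 10.5027
χ² = 5.2514 + 10.5027 = 15.7541 ≈ 15.754

15.754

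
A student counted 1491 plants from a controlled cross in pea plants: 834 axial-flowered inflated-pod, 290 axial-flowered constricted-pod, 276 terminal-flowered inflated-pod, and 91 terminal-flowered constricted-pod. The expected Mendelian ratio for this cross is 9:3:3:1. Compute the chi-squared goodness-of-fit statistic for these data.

Total ratio parts = 16. Expected numbers out of 1491:
  axial-flowered inflated-pod: 1491 × 9/16 = 838.6875
  axial-flowered constricted-pod: 1491 × 3/16 = 279.5625
  terminal-flowered inflated-pod: 1491 × 3/16 = 279.5625
  terminal-flowered constricted-pod: 1491 × 1/16 = 93.1875
χ² = Σ (O − E)² / E
  axial-flowered inflated-pod: (834 − 838.6875)² / 838.6875 = 0.0262
  axial-flowered constricted-pod: (290 − 279.5625)² / 279.5625 = 0.3897
  terminal-flowered inflated-pod: (276 − 279.5625)² / 279.5625 = 0.0454
  terminal-flowered constricted-pod: (91 − 93.1875)² / 93.1875 = 0.0513
χ² = 0.0262 + 0.3897 + 0.0454 + 0.0513 = 0.5126 ≈ 0.513

0.513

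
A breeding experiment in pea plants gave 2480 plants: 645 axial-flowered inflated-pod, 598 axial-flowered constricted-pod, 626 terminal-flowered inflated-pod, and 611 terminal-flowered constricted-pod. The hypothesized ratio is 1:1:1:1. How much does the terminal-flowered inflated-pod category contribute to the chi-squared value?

0.058

Total ratio parts = 4. Expected numbers out of 2480:
  axial-flowered inflated-pod: 2480 × 1/4 = 620
  axial-flowered constricted-pod: 2480 × 1/4 = 620
  terminal-flowered inflated-pod: 2480 × 1/4 = 620
  terminal-flowered constricted-pod: 2480 × 1/4 = 620
Contribution of terminal-flowered inflated-pod: (626 − 620)² / 620 = 0.0581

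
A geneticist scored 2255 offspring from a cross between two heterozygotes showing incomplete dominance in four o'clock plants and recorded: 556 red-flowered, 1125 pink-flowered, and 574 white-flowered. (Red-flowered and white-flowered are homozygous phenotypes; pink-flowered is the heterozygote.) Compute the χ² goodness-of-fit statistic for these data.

With incomplete dominance, a heterozygote × heterozygote cross gives a 1:2:1 phenotypic ratio.
Under the 1:2:1 hypothesis (Σ ratio = 4, N = 2255):
  red-flowered: 2255 × 1/4 = 563.75
  pink-flowered: 2255 × 2/4 = 1127.5
  white-flowered: 2255 × 1/4 = 563.75
χ² = Σ (O − E)² / E
  red-flowered: (556 − 563.75)² / 563.75 = 0.1065
  pink-flowered: (1125 − 1127.5)² / 1127.5 = 0.0055
  white-flowered: (574 − 563.75)² / 563.75 = 0.1864
χ² = 0.1065 + 0.0055 + 0.1864 = 0.2984 ≈ 0.298

0.298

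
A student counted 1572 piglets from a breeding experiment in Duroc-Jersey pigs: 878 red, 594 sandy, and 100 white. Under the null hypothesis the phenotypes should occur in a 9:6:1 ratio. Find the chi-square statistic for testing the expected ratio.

0.110

Expected counts for N = 1572 under a 9:6:1 ratio (total parts = 16):
  red: 1572 × 9/16 = 884.25
  sandy: 1572 × 6/16 = 589.5
  white: 1572 × 1/16 = 98.25
χ² = Σ (O − E)² / E
  red: (878 − 884.25)² / 884.25 = 0.0442
  sandy: (594 − 589.5)² / 589.5 = 0.0344
  white: (100 − 98.25)² / 98.25 = 0.0312
χ² = 0.0442 + 0.0344 + 0.0312 = 0.1098 ≈ 0.110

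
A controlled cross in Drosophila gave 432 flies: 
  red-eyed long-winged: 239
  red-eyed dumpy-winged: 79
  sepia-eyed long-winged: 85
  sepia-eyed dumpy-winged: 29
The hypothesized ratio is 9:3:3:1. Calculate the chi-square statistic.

0.461

Expected counts for N = 432 under a 9:3:3:1 ratio (total parts = 16):
  red-eyed long-winged: 432 × 9/16 = 243
  red-eyed dumpy-winged: 432 × 3/16 = 81
  sepia-eyed long-winged: 432 × 3/16 = 81
  sepia-eyed dumpy-winged: 432 × 1/16 = 27
χ² = Σ (O − E)² / E
  red-eyed long-winged: (239 − 243)² / 243 = 0.0658
  red-eyed dumpy-winged: (79 − 81)² / 81 = 0.0494
  sepia-eyed long-winged: (85 − 81)² / 81 = 0.1975
  sepia-eyed dumpy-winged: (29 − 27)² / 27 = 0.1481
χ² = 0.0658 + 0.0494 + 0.1975 + 0.1481 = 0.4608 ≈ 0.461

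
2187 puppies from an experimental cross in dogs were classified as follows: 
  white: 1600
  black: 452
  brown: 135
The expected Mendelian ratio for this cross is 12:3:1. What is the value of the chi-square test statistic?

5.298

Under the 12:3:1 hypothesis (Σ ratio = 16, N = 2187):
  white: 2187 × 12/16 = 1640.25
  black: 2187 × 3/16 = 410.0625
  brown: 2187 × 1/16 = 136.6875
χ² = Σ (O − E)² / E
  white: (1600 − 1640.25)² / 1640.25 = 0.9877
  black: (452 − 410.0625)² / 410.0625 = 4.2890
  brown: (135 − 136.6875)² / 136.6875 = 0.0208
χ² = 0.9877 + 4.2890 + 0.0208 = 5.2975 ≈ 5.298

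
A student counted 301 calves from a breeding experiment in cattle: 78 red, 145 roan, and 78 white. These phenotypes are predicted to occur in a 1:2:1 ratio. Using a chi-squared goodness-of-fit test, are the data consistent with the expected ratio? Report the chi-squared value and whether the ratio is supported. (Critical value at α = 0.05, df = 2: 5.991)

0.402; consistent

Total ratio parts = 4. Expected numbers out of 301:
  red: 301 × 1/4 = 75.25
  roan: 301 × 2/4 = 150.5
  white: 301 × 1/4 = 75.25
χ² = Σ (O − E)² / E
  red: (78 − 75.25)² / 75.25 = 0.1005
  roan: (145 − 150.5)² / 150.5 = 0.2010
  white: (78 − 75.25)² / 75.25 = 0.1005
χ² = 0.1005 + 0.2010 + 0.1005 = 0.402
Degrees of freedom = 3 − 1 = 2; critical value at α = 0.05 is 5.991.
Since 0.402 < 5.991, we fail to reject the null hypothesis — the data are consistent with the 1:2:1 ratio.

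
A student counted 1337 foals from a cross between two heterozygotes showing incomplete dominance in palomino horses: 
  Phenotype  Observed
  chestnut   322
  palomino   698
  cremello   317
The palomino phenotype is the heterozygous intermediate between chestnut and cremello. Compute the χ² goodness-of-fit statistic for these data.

2.641

With incomplete dominance, a heterozygote × heterozygote cross gives a 1:2:1 phenotypic ratio.
The 1:2:1 ratio has 4 parts, so with N = 1337 the expected counts are:
  chestnut: 1337 × 1/4 = 334.25
  palomino: 1337 × 2/4 = 668.5
  cremello: 1337 × 1/4 = 334.25
χ² = Σ (O − E)² / E
  chestnut: (322 − 334.25)² / 334.25 = 0.4490
  palomino: (698 − 668.5)² / 668.5 = 1.3018
  cremello: (317 − 334.25)² / 334.25 = 0.8902
χ² = 0.4490 + 1.3018 + 0.8902 = 2.641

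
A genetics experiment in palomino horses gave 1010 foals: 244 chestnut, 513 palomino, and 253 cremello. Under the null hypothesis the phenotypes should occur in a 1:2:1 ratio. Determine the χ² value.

The 1:2:1 ratio has 4 parts, so with N = 1010 the expected counts are:
  chestnut: 1010 × 1/4 = 252.5
  palomino: 1010 × 2/4 = 505
  cremello: 1010 × 1/4 = 252.5
χ² = Σ (O − E)² / E
  chestnut: (244 − 252.5)² / 252.5 = 0.2861
  palomino: (513 − 505)² / 505 = 0.1267
  cremello: (253 − 252.5)² / 252.5 = 0.0010
χ² = 0.2861 + 0.1267 + 0.0010 = 0.4138 ≈ 0.414

0.414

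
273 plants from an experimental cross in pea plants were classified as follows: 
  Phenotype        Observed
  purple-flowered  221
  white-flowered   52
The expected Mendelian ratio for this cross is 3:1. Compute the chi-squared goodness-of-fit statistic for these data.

5.159

Expected counts for N = 273 under a 3:1 ratio (total parts = 4):
  purple-flowered: 273 × 3/4 = 204.75
  white-flowered: 273 × 1/4 = 68.25
χ² = Σ (O − E)² / E
  purple-flowered: (221 − 204.75)² / 204.75 = 1.2897
  white-flowered: (52 − 68.25)² / 68.25 = 3.8690
χ² = 1.2897 + 3.8690 = 5.1587 ≈ 5.159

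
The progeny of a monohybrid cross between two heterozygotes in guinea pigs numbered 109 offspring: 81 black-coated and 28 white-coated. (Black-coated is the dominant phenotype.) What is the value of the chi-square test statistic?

0.028

For a monohybrid cross between heterozygotes with complete dominance, the expected phenotypic ratio is 3:1.
Total ratio parts = 4. Expected numbers out of 109:
  black-coated: 109 × 3/4 = 81.75
  white-coated: 109 × 1/4 = 27.25
χ² = Σ (O − E)² / E
  black-coated: (81 − 81.75)² / 81.75 = 0.0069
  white-coated: (28 − 27.25)² / 27.25 = 0.0206
χ² = 0.0069 + 0.0206 = 0.0275 ≈ 0.028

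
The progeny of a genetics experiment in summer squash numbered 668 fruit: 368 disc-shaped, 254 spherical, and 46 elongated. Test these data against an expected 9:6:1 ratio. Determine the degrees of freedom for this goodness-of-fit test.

A goodness-of-fit test with 3 phenotype classes has df = 3 − 1 = 2.

2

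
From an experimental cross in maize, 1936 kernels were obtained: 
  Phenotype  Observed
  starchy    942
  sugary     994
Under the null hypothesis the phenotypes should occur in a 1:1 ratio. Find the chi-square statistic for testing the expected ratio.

Under the 1:1 hypothesis (Σ ratio = 2, N = 1936):
  starchy: 1936 × 1/2 = 968
  sugary: 1936 × 1/2 = 968
χ² = Σ (O − E)² / E
  starchy: (942 − 968)² / 968 = 0.6983
  sugary: (994 − 968)² / 968 = 0.6983
χ² = 0.6983 + 0.6983 = 1.3966 ≈ 1.397

1.397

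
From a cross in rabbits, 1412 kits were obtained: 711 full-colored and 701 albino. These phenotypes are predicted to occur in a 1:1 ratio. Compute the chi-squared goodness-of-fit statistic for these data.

Under the 1:1 hypothesis (Σ ratio = 2, N = 1412):
  full-colored: 1412 × 1/2 = 706
  albino: 1412 × 1/2 = 706
χ² = Σ (O − E)² / E
  full-colored: (711 − 706)² / 706 = 0.0354
  albino: (701 − 706)² / 706 = 0.0354
χ² = 0.0354 + 0.0354 = 0.0708 ≈ 0.071

0.071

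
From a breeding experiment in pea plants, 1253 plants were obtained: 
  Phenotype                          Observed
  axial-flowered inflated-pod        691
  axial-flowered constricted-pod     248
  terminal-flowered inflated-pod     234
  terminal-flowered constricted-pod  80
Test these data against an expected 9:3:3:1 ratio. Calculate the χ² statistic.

1.037

Total ratio parts = 16. Expected numbers out of 1253:
  axial-flowered inflated-pod: 1253 × 9/16 = 704.8125
  axial-flowered constricted-pod: 1253 × 3/16 = 234.9375
  terminal-flowered inflated-pod: 1253 × 3/16 = 234.9375
  terminal-flowered constricted-pod: 1253 × 1/16 = 78.3125
χ² = Σ (O − E)² / E
  axial-flowered inflated-pod: (691 − 704.8125)² / 704.8125 = 0.2707
  axial-flowered constricted-pod: (248 − 234.9375)² / 234.9375 = 0.7263
  terminal-flowered inflated-pod: (234 − 234.9375)² / 234.9375 = 0.0037
  terminal-flowered constricted-pod: (80 − 78.3125)² / 78.3125 = 0.0364
χ² = 0.2707 + 0.7263 + 0.0037 + 0.0364 = 1.0371 ≈ 1.037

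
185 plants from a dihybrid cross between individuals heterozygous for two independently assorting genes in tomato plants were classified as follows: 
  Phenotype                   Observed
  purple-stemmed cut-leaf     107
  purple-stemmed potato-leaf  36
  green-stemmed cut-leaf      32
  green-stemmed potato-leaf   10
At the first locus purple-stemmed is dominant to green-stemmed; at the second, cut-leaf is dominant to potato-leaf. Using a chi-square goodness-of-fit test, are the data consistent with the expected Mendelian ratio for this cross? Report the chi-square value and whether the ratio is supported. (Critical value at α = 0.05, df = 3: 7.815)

0.552; consistent

A dihybrid F₂ with independent assortment and complete dominance at both loci gives a 9:3:3:1 phenotypic ratio.
Under the 9:3:3:1 hypothesis (Σ ratio = 16, N = 185):
  purple-stemmed cut-leaf: 185 × 9/16 = 104.0625
  purple-stemmed potato-leaf: 185 × 3/16 = 34.6875
  green-stemmed cut-leaf: 185 × 3/16 = 34.6875
  green-stemmed potato-leaf: 185 × 1/16 = 11.5625
χ² = Σ (O − E)² / E
  purple-stemmed cut-leaf: (107 − 104.0625)² / 104.0625 = 0.0829
  purple-stemmed potato-leaf: (36 − 34.6875)² / 34.6875 = 0.0497
  green-stemmed cut-leaf: (32 − 34.6875)² / 34.6875 = 0.2082
  green-stemmed potato-leaf: (10 − 11.5625)² / 11.5625 = 0.2111
χ² = 0.0829 + 0.0497 + 0.2082 + 0.2111 = 0.5519 ≈ 0.552
Degrees of freedom = 4 − 1 = 3; critical value at α = 0.05 is 7.815.
Since 0.552 < 7.815, we fail to reject the null hypothesis — the data are consistent with the 9:3:3:1 ratio.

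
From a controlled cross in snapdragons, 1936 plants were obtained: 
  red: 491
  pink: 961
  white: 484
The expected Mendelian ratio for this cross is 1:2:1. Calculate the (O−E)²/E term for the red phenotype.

The 1:2:1 ratio has 4 parts, so with N = 1936 the expected counts are:
  red: 1936 × 1/4 = 484
  pink: 1936 × 2/4 = 968
  white: 1936 × 1/4 = 484
Contribution of red: (491 − 484)² / 484 = 0.1012

0.101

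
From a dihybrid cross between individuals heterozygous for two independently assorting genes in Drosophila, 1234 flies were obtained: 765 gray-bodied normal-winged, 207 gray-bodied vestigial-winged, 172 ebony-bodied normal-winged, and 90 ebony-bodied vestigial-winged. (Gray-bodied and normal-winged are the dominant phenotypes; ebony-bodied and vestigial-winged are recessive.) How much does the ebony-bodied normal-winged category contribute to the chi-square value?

15.237

A dihybrid F₂ with independent assortment and complete dominance at both loci gives a 9:3:3:1 phenotypic ratio.
Under the 9:3:3:1 hypothesis (Σ ratio = 16, N = 1234):
  gray-bodied normal-winged: 1234 × 9/16 = 694.125
  gray-bodied vestigial-winged: 1234 × 3/16 = 231.375
  ebony-bodied normal-winged: 1234 × 3/16 = 231.375
  ebony-bodied vestigial-winged: 1234 × 1/16 = 77.125
Contribution of ebony-bodied normal-winged: (172 − 231.375)² / 231.375 = 15.2367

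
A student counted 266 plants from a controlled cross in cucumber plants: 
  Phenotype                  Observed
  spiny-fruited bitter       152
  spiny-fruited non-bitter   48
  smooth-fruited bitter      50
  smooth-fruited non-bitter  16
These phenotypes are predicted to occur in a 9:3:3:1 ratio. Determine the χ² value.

Under the 9:3:3:1 hypothesis (Σ ratio = 16, N = 266):
  spiny-fruited bitter: 266 × 9/16 = 149.625
  spiny-fruited non-bitter: 266 × 3/16 = 49.875
  smooth-fruited bitter: 266 × 3/16 = 49.875
  smooth-fruited non-bitter: 266 × 1/16 = 16.625
χ² = Σ (O − E)² / E
  spiny-fruited bitter: (152 − 149.625)² / 149.625 = 0.0377
  spiny-fruited non-bitter: (48 − 49.875)² / 49.875 = 0.0705
  smooth-fruited bitter: (50 − 49.875)² / 49.875 = 0.0003
  smooth-fruited non-bitter: (16 − 16.625)² / 16.625 = 0.0235
χ² = 0.0377 + 0.0705 + 0.0003 + 0.0235 = 0.132

0.132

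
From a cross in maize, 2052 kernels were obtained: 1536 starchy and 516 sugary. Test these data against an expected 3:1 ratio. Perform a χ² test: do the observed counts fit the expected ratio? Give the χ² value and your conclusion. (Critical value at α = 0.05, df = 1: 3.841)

0.023; consistent

Expected counts for N = 2052 under a 3:1 ratio (total parts = 4):
  starchy: 2052 × 3/4 = 1539
  sugary: 2052 × 1/4 = 513
χ² = Σ (O − E)² / E
  starchy: (1536 − 1539)² / 1539 = 0.0058
  sugary: (516 − 513)² / 513 = 0.0175
χ² = 0.0058 + 0.0175 = 0.0233 ≈ 0.023
Degrees of freedom = 2 − 1 = 1; critical value at α = 0.05 is 3.841.
Since 0.023 < 3.841, we fail to reject the null hypothesis — the data are consistent with the 3:1 ratio.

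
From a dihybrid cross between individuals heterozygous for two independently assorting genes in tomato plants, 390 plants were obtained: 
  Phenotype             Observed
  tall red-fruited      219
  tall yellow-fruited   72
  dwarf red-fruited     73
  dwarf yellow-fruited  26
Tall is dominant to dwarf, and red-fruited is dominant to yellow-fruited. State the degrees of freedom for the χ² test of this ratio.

A dihybrid F₂ with independent assortment and complete dominance at both loci gives a 9:3:3:1 phenotypic ratio.
A goodness-of-fit test with 4 phenotype classes has df = 4 − 1 = 3.

3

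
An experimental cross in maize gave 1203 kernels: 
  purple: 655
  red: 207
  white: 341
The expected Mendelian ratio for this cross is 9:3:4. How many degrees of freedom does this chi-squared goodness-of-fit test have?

2

A goodness-of-fit test with 3 phenotype classes has df = 3 − 1 = 2.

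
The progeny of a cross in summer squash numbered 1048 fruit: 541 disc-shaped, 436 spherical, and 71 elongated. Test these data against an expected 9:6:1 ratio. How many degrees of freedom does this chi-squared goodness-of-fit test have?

A goodness-of-fit test with 3 phenotype classes has df = 3 − 1 = 2.

2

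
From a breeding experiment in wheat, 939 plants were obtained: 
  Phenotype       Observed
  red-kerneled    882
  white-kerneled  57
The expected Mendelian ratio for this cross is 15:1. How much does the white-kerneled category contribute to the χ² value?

Under the 15:1 hypothesis (Σ ratio = 16, N = 939):
  red-kerneled: 939 × 15/16 = 880.3125
  white-kerneled: 939 × 1/16 = 58.6875
Contribution of white-kerneled: (57 − 58.6875)² / 58.6875 = 0.0485

0.049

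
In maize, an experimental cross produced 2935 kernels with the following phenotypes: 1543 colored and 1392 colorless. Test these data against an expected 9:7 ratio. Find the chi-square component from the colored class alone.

Total ratio parts = 16. Expected numbers out of 2935:
  colored: 2935 × 9/16 = 1650.9375
  colorless: 2935 × 7/16 = 1284.0625
Contribution of colored: (1543 − 1650.9375)² / 1650.9375 = 7.0569

7.057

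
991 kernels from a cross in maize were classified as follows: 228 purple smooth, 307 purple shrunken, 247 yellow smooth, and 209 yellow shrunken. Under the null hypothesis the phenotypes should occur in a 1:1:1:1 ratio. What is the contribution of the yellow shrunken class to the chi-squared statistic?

6.061

Total ratio parts = 4. Expected numbers out of 991:
  purple smooth: 991 × 1/4 = 247.75
  purple shrunken: 991 × 1/4 = 247.75
  yellow smooth: 991 × 1/4 = 247.75
  yellow shrunken: 991 × 1/4 = 247.75
Contribution of yellow shrunken: (209 − 247.75)² / 247.75 = 6.0608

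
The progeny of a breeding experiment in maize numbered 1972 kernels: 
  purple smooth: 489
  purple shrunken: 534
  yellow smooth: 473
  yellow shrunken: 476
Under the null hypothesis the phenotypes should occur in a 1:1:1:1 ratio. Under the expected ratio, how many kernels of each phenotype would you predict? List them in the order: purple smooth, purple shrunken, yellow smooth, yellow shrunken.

Total ratio parts = 4. Expected numbers out of 1972:
  purple smooth: 1972 × 1/4 = 493
  purple shrunken: 1972 × 1/4 = 493
  yellow smooth: 1972 × 1/4 = 493
  yellow shrunken: 1972 × 1/4 = 493

493, 493, 493, 493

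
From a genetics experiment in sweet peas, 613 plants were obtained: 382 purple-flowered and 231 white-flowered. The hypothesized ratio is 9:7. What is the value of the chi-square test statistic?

9.167

Expected counts for N = 613 under a 9:7 ratio (total parts = 16):
  purple-flowered: 613 × 9/16 = 344.8125
  white-flowered: 613 × 7/16 = 268.1875
χ² = Σ (O − E)² / E
  purple-flowered: (382 − 344.8125)² / 344.8125 = 4.0106
  white-flowered: (231 − 268.1875)² / 268.1875 = 5.1565
χ² = 4.0106 + 5.1565 = 9.1671 ≈ 9.167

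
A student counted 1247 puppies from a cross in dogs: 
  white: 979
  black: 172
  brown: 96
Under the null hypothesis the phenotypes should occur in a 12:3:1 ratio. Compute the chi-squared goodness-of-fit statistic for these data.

22.574

Under the 12:3:1 hypothesis (Σ ratio = 16, N = 1247):
  white: 1247 × 12/16 = 935.25
  black: 1247 × 3/16 = 233.8125
  brown: 1247 × 1/16 = 77.9375
χ² = Σ (O − E)² / E
  white: (979 − 935.25)² / 935.25 = 2.0466
  black: (172 − 233.8125)² / 233.8125 = 16.3412
  brown: (96 − 77.9375)² / 77.9375 = 4.1861
χ² = 2.0466 + 16.3412 + 4.1861 = 22.5739 ≈ 22.574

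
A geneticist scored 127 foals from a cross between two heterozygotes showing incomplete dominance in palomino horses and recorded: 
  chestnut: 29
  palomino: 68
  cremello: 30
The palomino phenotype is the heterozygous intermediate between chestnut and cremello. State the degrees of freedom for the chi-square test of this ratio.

2

With incomplete dominance, a heterozygote × heterozygote cross gives a 1:2:1 phenotypic ratio.
A goodness-of-fit test with 3 phenotype classes has df = 3 − 1 = 2.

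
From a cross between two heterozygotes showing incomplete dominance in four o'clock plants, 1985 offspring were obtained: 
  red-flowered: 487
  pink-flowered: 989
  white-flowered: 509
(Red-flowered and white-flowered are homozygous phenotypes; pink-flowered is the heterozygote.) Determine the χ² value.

0.512

With incomplete dominance, a heterozygote × heterozygote cross gives a 1:2:1 phenotypic ratio.
Expected counts for N = 1985 under a 1:2:1 ratio (total parts = 4):
  red-flowered: 1985 × 1/4 = 496.25
  pink-flowered: 1985 × 2/4 = 992.5
  white-flowered: 1985 × 1/4 = 496.25
χ² = Σ (O − E)² / E
  red-flowered: (487 − 496.25)² / 496.25 = 0.1724
  pink-flowered: (989 − 992.5)² / 992.5 = 0.0123
  white-flowered: (509 − 496.25)² / 496.25 = 0.3276
χ² = 0.1724 + 0.0123 + 0.3276 = 0.5123 ≈ 0.512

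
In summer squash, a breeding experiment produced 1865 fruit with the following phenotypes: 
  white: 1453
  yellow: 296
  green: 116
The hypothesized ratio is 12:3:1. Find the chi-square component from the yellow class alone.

8.243

The 12:3:1 ratio has 16 parts, so with N = 1865 the expected counts are:
  white: 1865 × 12/16 = 1398.75
  yellow: 1865 × 3/16 = 349.6875
  green: 1865 × 1/16 = 116.5625
Contribution of yellow: (296 − 349.6875)² / 349.6875 = 8.2426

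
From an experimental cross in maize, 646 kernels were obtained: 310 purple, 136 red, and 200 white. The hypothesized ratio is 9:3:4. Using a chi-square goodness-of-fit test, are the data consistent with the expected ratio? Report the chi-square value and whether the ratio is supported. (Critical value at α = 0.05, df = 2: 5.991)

18.845; not consistent

The 9:3:4 ratio has 16 parts, so with N = 646 the expected counts are:
  purple: 646 × 9/16 = 363.375
  red: 646 × 3/16 = 121.125
  white: 646 × 4/16 = 161.5
χ² = Σ (O − E)² / E
  purple: (310 − 363.375)² / 363.375 = 7.8401
  red: (136 − 121.125)² / 121.125 = 1.8268
  white: (200 − 161.5)² / 161.5 = 9.1780
χ² = 7.8401 + 1.8268 + 9.1780 = 18.8449 ≈ 18.845
Degrees of freedom = 3 − 1 = 2; critical value at α = 0.05 is 5.991.
Since 18.845 > 5.991, we reject the null hypothesis — the data do not fit the 9:3:4 ratio.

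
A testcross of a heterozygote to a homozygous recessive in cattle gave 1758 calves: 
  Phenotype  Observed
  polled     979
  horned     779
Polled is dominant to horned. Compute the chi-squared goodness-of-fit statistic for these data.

A testcross of a heterozygote (Aa × aa) gives a 1:1 phenotypic ratio.
Expected counts for N = 1758 under a 1:1 ratio (total parts = 2):
  polled: 1758 × 1/2 = 879
  horned: 1758 × 1/2 = 879
χ² = Σ (O − E)² / E
  polled: (979 − 879)² / 879 = 11.3766
  horned: (779 − 879)² / 879 = 11.3766
χ² = 11.3766 + 11.3766 = 22.7532 ≈ 22.753

22.753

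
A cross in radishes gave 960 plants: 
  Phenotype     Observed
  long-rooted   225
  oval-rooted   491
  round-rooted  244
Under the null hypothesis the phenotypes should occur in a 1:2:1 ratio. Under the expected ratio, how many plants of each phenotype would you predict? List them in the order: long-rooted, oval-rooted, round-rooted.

The 1:2:1 ratio has 4 parts, so with N = 960 the expected counts are:
  long-rooted: 960 × 1/4 = 240
  oval-rooted: 960 × 2/4 = 480
  round-rooted: 960 × 1/4 = 240

240, 480, 240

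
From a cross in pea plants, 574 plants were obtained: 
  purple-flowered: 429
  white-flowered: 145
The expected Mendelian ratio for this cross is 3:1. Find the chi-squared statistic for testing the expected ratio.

0.021

Total ratio parts = 4. Expected numbers out of 574:
  purple-flowered: 574 × 3/4 = 430.5
  white-flowered: 574 × 1/4 = 143.5
χ² = Σ (O − E)² / E
  purple-flowered: (429 − 430.5)² / 430.5 = 0.0052
  white-flowered: (145 − 143.5)² / 143.5 = 0.0157
χ² = 0.0052 + 0.0157 = 0.0209 ≈ 0.021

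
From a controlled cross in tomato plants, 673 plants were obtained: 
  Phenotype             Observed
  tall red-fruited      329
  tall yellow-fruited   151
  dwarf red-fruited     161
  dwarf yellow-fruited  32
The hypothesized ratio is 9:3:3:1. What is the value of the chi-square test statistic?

The 9:3:3:1 ratio has 16 parts, so with N = 673 the expected counts are:
  tall red-fruited: 673 × 9/16 = 378.5625
  tall yellow-fruited: 673 × 3/16 = 126.1875
  dwarf red-fruited: 673 × 3/16 = 126.1875
  dwarf yellow-fruited: 673 × 1/16 = 42.0625
χ² = Σ (O − E)² / E
  tall red-fruited: (329 − 378.5625)² / 378.5625 = 6.4889
  tall yellow-fruited: (151 − 126.1875)² / 126.1875 = 4.8789
  dwarf red-fruited: (161 − 126.1875)² / 126.1875 = 9.6040
  dwarf yellow-fruited: (32 − 42.0625)² / 42.0625 = 2.4072
χ² = 6.4889 + 4.8789 + 9.6040 + 2.4072 = 23.379

23.379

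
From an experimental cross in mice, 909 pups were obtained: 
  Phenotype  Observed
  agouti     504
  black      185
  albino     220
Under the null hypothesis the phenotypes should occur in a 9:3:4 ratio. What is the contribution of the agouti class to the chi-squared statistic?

Expected counts for N = 909 under a 9:3:4 ratio (total parts = 16):
  agouti: 909 × 9/16 = 511.3125
  black: 909 × 3/16 = 170.4375
  albino: 909 × 4/16 = 227.25
Contribution of agouti: (504 − 511.3125)² / 511.3125 = 0.1046

0.105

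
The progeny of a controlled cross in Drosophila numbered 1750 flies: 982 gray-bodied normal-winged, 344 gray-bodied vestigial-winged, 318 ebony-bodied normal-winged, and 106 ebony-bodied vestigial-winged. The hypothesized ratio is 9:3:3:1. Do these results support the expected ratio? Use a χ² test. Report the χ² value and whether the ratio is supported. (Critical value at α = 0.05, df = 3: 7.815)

1.190; consistent

The 9:3:3:1 ratio has 16 parts, so with N = 1750 the expected counts are:
  gray-bodied normal-winged: 1750 × 9/16 = 984.375
  gray-bodied vestigial-winged: 1750 × 3/16 = 328.125
  ebony-bodied normal-winged: 1750 × 3/16 = 328.125
  ebony-bodied vestigial-winged: 1750 × 1/16 = 109.375
χ² = Σ (O − E)² / E
  gray-bodied normal-winged: (982 − 984.375)² / 984.375 = 0.0057
  gray-bodied vestigial-winged: (344 − 328.125)² / 328.125 = 0.7680
  ebony-bodied normal-winged: (318 − 328.125)² / 328.125 = 0.3124
  ebony-bodied vestigial-winged: (106 − 109.375)² / 109.375 = 0.1041
χ² = 0.0057 + 0.7680 + 0.3124 + 0.1041 = 1.1902 ≈ 1.190
Degrees of freedom = 4 − 1 = 3; critical value at α = 0.05 is 7.815.
Since 1.190 < 7.815, we fail to reject the null hypothesis — the data are consistent with the 9:3:3:1 ratio.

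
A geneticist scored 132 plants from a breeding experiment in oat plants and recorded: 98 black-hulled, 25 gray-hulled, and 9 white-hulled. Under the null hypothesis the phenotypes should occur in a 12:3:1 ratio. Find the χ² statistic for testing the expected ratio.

0.081

Under the 12:3:1 hypothesis (Σ ratio = 16, N = 132):
  black-hulled: 132 × 12/16 = 99
  gray-hulled: 132 × 3/16 = 24.75
  white-hulled: 132 × 1/16 = 8.25
χ² = Σ (O − E)² / E
  black-hulled: (98 − 99)² / 99 = 0.0101
  gray-hulled: (25 − 24.75)² / 24.75 = 0.0025
  white-hulled: (9 − 8.25)² / 8.25 = 0.0682
χ² = 0.0101 + 0.0025 + 0.0682 = 0.0808 ≈ 0.081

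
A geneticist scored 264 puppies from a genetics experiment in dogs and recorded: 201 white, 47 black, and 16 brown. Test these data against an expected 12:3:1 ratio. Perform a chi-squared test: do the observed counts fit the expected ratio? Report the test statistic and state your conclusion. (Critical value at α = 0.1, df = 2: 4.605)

0.187; consistent

The 12:3:1 ratio has 16 parts, so with N = 264 the expected counts are:
  white: 264 × 12/16 = 198
  black: 264 × 3/16 = 49.5
  brown: 264 × 1/16 = 16.5
χ² = Σ (O − E)² / E
  white: (201 − 198)² / 198 = 0.0455
  black: (47 − 49.5)² / 49.5 = 0.1263
  brown: (16 − 16.5)² / 16.5 = 0.0152
χ² = 0.0455 + 0.1263 + 0.0152 = 0.187
Degrees of freedom = 3 − 1 = 2; critical value at α = 0.1 is 4.605.
Since 0.187 < 4.605, we fail to reject the null hypothesis — the data are consistent with the 12:3:1 ratio.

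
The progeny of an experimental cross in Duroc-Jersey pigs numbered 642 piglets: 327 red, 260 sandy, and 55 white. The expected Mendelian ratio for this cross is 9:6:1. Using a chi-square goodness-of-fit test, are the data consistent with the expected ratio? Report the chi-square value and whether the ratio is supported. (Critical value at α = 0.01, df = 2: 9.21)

Expected counts for N = 642 under a 9:6:1 ratio (total parts = 16):
  red: 642 × 9/16 = 361.125
  sandy: 642 × 6/16 = 240.75
  white: 642 × 1/16 = 40.125
χ² = Σ (O − E)² / E
  red: (327 − 361.125)² / 361.125 = 3.2247
  sandy: (260 − 240.75)² / 240.75 = 1.5392
  white: (55 − 40.125)² / 40.125 = 5.5144
χ² = 3.2247 + 1.5392 + 5.5144 = 10.2783 ≈ 10.278
Degrees of freedom = 3 − 1 = 2; critical value at α = 0.01 is 9.21.
Since 10.278 > 9.21, we reject the null hypothesis — the data do not fit the 9:6:1 ratio.

10.278; not consistent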